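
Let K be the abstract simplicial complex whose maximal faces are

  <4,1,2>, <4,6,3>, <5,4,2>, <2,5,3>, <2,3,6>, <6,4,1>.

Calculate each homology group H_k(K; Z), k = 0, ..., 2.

H_0 = Z,  H_1 = Z,  H_2 = 0.

We work with the vertex ordering 1 < 2 < 3 < 4 < 5 < 6. The simplices of K, each written with vertices in increasing order, are:

  0-simplices (6): [1], [2], [3], [4], [5], [6]
  1-simplices (12): [1,2], [1,4], [1,6], [2,3], [2,4], [2,5], [2,6], [3,4], [3,5], [3,6], [4,5], [4,6]
  2-simplices (6): [1,2,4], [1,4,6], [2,3,5], [2,3,6], [2,4,5], [3,4,6]

so the chain groups are C_0 ≅ Z^6, C_1 ≅ Z^12, C_2 ≅ Z^6.

Boundary ∂_1: C_1 → C_0 is given by ∂[p,q] = [q] − [p]. For instance
  ∂[2,5] = [5] − [2].
The 6×12 boundary matrix has rank 5 and Smith normal form diag(1,1,1,1,1).

∂_2: C_2 → C_1 maps a triangle to the signed sum of its edges. For instance
  ∂[2,3,6] = [3,6] − [2,6] + [2,3],
  ∂[2,4,5] = [4,5] − [2,5] + [2,4].
This gives a 12×6 integer matrix of rank 6; reducing to Smith normal form yields diagonal entries (1,1,1,1,1,1).

Reading off H_k = ker ∂_k / im ∂_{k+1}:

  H_0: rank C_0 − rank ∂_1 = 6 − 5 = 1, and the invariant factors of ∂_1 are all 1, so H_0 = Z.
  H_1: rank ker ∂_1 − rank ∂_2 = (12 − 5) − 6 = 1, and the invariant factors of ∂_2 are all 1, so H_1 = Z.
  H_2: rank ker ∂_2 − rank ∂_3 = (6 − 6) − 0 = 0, and there is no ∂_3, so H_2 = 0.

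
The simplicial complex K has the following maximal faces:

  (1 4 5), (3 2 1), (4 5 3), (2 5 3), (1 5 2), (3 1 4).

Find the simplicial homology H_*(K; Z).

H_0 = Z,  H_1 = 0,  H_2 = Z.

Fix the vertex order 1 < 2 < 3 < 4 < 5 and write every simplex with vertices in increasing order. Then dim K = 2 and the simplices of K are:

  0-simplices (5): [1], [2], [3], [4], [5]
  1-simplices (9): [1,2], [1,3], [1,4], [1,5], [2,3], [2,5], [3,4], [3,5], [4,5]
  2-simplices (6): [1,2,3], [1,2,5], [1,3,4], [1,4,5], [2,3,5], [3,4,5]

giving chain groups C_0 ≅ Z^5, C_1 ≅ Z^9, C_2 ≅ Z^6.

∂_1: C_1 → C_0 maps an edge to its endpoints' difference, ∂[p,q] = q − p.
The resulting 5×9 matrix has rank 4, and its Smith normal form has invariant factors (1,1,1,1).

The boundary map ∂_2: C_2 → C_1 maps a triangle to the signed sum of its edges. For instance
  ∂[1,2,5] = [2,5] − [1,5] + [1,2],
  ∂[1,2,3] = [2,3] − [1,3] + [1,2].
The resulting 9×6 matrix has rank 5, and its Smith normal form has invariant factors (1,1,1,1,1).

Reading off H_k = ker ∂_k / im ∂_{k+1}:

  H_0: rank C_0 − rank ∂_1 = 5 − 4 = 1, and the invariant factors of ∂_1 are all 1, so H_0 = Z.
  H_1: rank ker ∂_1 − rank ∂_2 = (9 − 4) − 5 = 0, and the invariant factors of ∂_2 are all 1, so H_1 = 0.
  H_2: rank ker ∂_2 − rank ∂_3 = (6 − 5) − 0 = 1, and there is no ∂_3, so H_2 = Z.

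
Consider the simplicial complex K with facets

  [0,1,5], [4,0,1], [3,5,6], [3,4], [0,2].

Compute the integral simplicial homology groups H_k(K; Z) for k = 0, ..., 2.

We work with the vertex ordering 0 < 1 < 2 < 3 < 4 < 5 < 6. The simplices of K, each written with vertices in increasing order, are:

  0-simplices (7): [0], [1], [2], [3], [4], [5], [6]
  1-simplices (10): [0,1], [0,2], [0,4], [0,5], [1,4], [1,5], [3,4], [3,5], [3,6], [5,6]
  2-simplices (3): [0,1,4], [0,1,5], [3,5,6]

so the chain groups are C_0 ≅ Z^7, C_1 ≅ Z^10, C_2 ≅ Z^3.

Boundary ∂_1: C_1 → C_0 sends each edge [p,q] (with p < q) to q − p.
This gives a 7×10 integer matrix of rank 6; reducing to Smith normal form yields diagonal entries (1,1,1,1,1,1).

∂_2: C_2 → C_1 acts by ∂[p,q,r] = [q,r] − [p,r] + [p,q]. For instance
  ∂[3,5,6] = [5,6] − [3,6] + [3,5],
  ∂[0,1,5] = [1,5] − [0,5] + [0,1].
This gives a 10×3 integer matrix of rank 3; reducing to Smith normal form yields diagonal entries (1,1,1).

From H_k ≅ ker(∂_k) / im(∂_{k+1}) we obtain:

  H_0: rank C_0 − rank ∂_1 = 7 − 6 = 1, and the invariant factors of ∂_1 are all 1, so H_0 ≅ Z.
  H_1: rank ker ∂_1 − rank ∂_2 = (10 − 6) − 3 = 1, and the invariant factors of ∂_2 are all 1, so H_1 ≅ Z.
  H_2: rank ker ∂_2 − rank ∂_3 = (3 − 3) − 0 = 0, and there is no ∂_3, so H_2 ≅ 0.

H_0 = Z,  H_1 = Z,  H_2 = 0.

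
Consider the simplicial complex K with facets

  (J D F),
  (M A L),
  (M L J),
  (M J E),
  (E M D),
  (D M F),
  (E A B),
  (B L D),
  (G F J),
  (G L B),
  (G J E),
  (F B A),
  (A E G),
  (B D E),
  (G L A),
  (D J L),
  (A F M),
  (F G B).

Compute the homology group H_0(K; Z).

H_0 = Z.

Take the total order A < B < D < E < F < G < J < L < M on the vertex set. Then K (dimension 2) consists of the simplices:

  0-simplices (9): A, B, D, E, F, G, J, L, M
  1-simplices (27): AB, AE, AF, AG, AL, AM, BD, BE, BF, BG, BL, DE, DF, DJ, DL, DM, EG, EJ, EM, FG, FJ, FM, GJ, GL, JL, JM, LM
  2-simplices (18): ABE, ABF, AEG, AFM, AGL, ALM, BDE, BDL, BFG, BGL, DEM, DFJ, DFM, DJL, EGJ, EJM, FGJ, JLM

so the chain groups are C_0 ≅ Z^9, C_1 ≅ Z^27, C_2 ≅ Z^18.

The boundary map ∂_1: C_1 → C_0 maps an edge to its endpoints' difference, ∂[p,q] = q − p. For instance
  ∂DE = E − D.
As a 9×27 matrix over Z this has rank 8, with invariant factors (1,1,1,1,1,1,1,1).

∂_2: C_2 → C_1 acts by ∂[p,q,r] = [q,r] − [p,r] + [p,q]. For instance
  ∂EGJ = GJ − EJ + EG,
  ∂AGL = GL − AL + AG.
The 27×18 boundary matrix has rank 18 and Smith normal form diag(1,1,1,1,1,1,1,1,1,1,1,1,1,1,1,1,1,2).

Reading off H_k = ker ∂_k / im ∂_{k+1}:

  H_0: rank C_0 − rank ∂_1 = 9 − 8 = 1, and the invariant factors of ∂_1 are all 1, so H_0 = Z.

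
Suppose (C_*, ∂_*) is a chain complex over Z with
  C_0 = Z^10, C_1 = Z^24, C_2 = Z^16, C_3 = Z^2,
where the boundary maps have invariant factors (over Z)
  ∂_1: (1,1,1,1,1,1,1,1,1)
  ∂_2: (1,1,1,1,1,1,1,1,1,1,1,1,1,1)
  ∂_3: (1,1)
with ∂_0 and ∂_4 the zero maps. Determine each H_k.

H_0 = Z,  H_1 = Z,  H_2 = 0,  H_3 = 0.

H_0: b_0 = 10 − 0 − 9 = 1; torsion from ∂_1 factors > 1: none. So H_0 = Z.
H_1: b_1 = 24 − 9 − 14 = 1; torsion from ∂_2 factors > 1: none. So H_1 = Z.
H_2: b_2 = 16 − 14 − 2 = 0; torsion from ∂_3 factors > 1: none. So H_2 = 0.
H_3: b_3 = 2 − 2 − 0 = 0; torsion from ∂_4 factors > 1: none. So H_3 = 0.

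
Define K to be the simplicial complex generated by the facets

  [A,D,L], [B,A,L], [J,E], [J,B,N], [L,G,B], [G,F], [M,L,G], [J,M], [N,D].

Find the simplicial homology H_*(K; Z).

Fix the vertex order A < B < D < E < F < G < J < L < M < N and write every simplex with vertices in increasing order. Then dim K = 2 and the simplices of K are:

  0-simplices (10): A, B, D, E, F, G, J, L, M, N
  1-simplices (16): AB, AD, AL, BG, BJ, BL, BN, DL, DN, EJ, FG, GL, GM, JM, JN, LM
  2-simplices (5): ABL, ADL, BGL, BJN, GLM

so the chain groups are C_0 ≅ Z^10, C_1 ≅ Z^16, C_2 ≅ Z^5.

∂_1: C_1 → C_0 sends each edge [p,q] (with p < q) to q − p.
As a 10×16 matrix over Z this has rank 9, with invariant factors (1,1,1,1,1,1,1,1,1).

The boundary map ∂_2: C_2 → C_1 maps a triangle to the signed sum of its edges. For instance
  ∂ABL = BL − AL + AB,
  ∂ADL = DL − AL + AD.
The 16×5 boundary matrix has rank 5 and Smith normal form diag(1,1,1,1,1).

Now H_k = ker ∂_k / im ∂_{k+1}, so:

  H_0: rank C_0 − rank ∂_1 = 10 − 9 = 1, and the invariant factors of ∂_1 are all 1, so H_0 = Z.
  H_1: rank ker ∂_1 − rank ∂_2 = (16 − 9) − 5 = 2, and the invariant factors of ∂_2 are all 1, so H_1 = Z^2.
  H_2: rank ker ∂_2 − rank ∂_3 = (5 − 5) − 0 = 0, and there is no ∂_3, so H_2 = 0.

H_0 = Z,  H_1 = Z^2,  H_2 = 0.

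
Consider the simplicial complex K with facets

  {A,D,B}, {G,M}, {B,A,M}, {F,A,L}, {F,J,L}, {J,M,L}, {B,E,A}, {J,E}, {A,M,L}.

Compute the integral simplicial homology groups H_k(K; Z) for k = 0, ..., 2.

H_0 ≅ Z,  H_1 ≅ Z,  H_2 = 0.

Take the total order A < B < D < E < F < G < J < L < M on the vertex set. Then K (dimension 2) consists of the simplices:

  0-simplices (9): A, B, D, E, F, G, J, L, M
  1-simplices (16): AB, AD, AE, AF, AL, AM, BD, BE, BM, EJ, FJ, FL, GM, JL, JM, LM
  2-simplices (7): ABD, ABE, ABM, AFL, ALM, FJL, JLM

Hence C_0 ≅ Z^9, C_1 ≅ Z^16, C_2 ≅ Z^7.

Boundary ∂_1: C_1 → C_0 maps an edge to its endpoints' difference, ∂[p,q] = q − p. For instance
  ∂EJ = J − E.
This gives a 9×16 integer matrix of rank 8; reducing to Smith normal form yields diagonal entries (1,1,1,1,1,1,1,1).

Boundary ∂_2: C_2 → C_1 sends each 2-simplex [p,q,r] to [q,r] − [p,r] + [p,q]. For instance
  ∂ABE = BE − AE + AB,
  ∂ABM = BM − AM + AB.
The 16×7 boundary matrix has rank 7 and Smith normal form diag(1,1,1,1,1,1,1).

Computing H_k = (kernel of ∂_k) / (image of ∂_{k+1}):

  H_0: rank C_0 − rank ∂_1 = 9 − 8 = 1, and the invariant factors of ∂_1 are all 1, so H_0 = Z.
  H_1: rank ker ∂_1 − rank ∂_2 = (16 − 8) − 7 = 1, and the invariant factors of ∂_2 are all 1, so H_1 = Z.
  H_2: rank ker ∂_2 − rank ∂_3 = (7 − 7) − 0 = 0, and there is no ∂_3, so H_2 = 0.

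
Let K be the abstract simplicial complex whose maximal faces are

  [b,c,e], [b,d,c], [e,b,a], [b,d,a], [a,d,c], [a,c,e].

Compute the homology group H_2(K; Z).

H_2 = Z.

Order the vertices as a < b < c < d < e. Listing each simplex with vertices in this order, K has dimension 2 with simplices:

  0-simplices (5): a, b, c, d, e
  1-simplices (9): ab, ac, ad, ae, bc, bd, be, cd, ce
  2-simplices (6): abd, abe, acd, ace, bcd, bce

so the chain groups are C_0 ≅ Z^5, C_1 ≅ Z^9, C_2 ≅ Z^6.

Boundary ∂_1: C_1 → C_0 is given by ∂[p,q] = [q] − [p]. For instance
  ∂bc = c − b.
The resulting 5×9 matrix has rank 4, and its Smith normal form has invariant factors (1,1,1,1).

The boundary map ∂_2: C_2 → C_1 acts by ∂[p,q,r] = [q,r] − [p,r] + [p,q]. For instance
  ∂abe = be − ae + ab,
  ∂abd = bd − ad + ab.
As a 9×6 matrix over Z this has rank 5, with invariant factors (1,1,1,1,1).

Now H_k = ker ∂_k / im ∂_{k+1}, so:

  H_2: rank ker ∂_2 − rank ∂_3 = (6 − 5) − 0 = 1, and there is no ∂_3, so H_2 ≅ Z.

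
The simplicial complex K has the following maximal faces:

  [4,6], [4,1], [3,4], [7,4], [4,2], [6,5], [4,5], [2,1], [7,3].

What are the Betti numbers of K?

b_0 = 1, b_1 = 3.

K has 7 vertices, 9 edges.
rank ∂_0 = 0, rank ∂_1 = 6 ⇒ b_0 = 7 − 0 − 6 = 1; all invariant factors of ∂_1 are 1 so no torsion. So H_0 ≅ Z.
rank ∂_1 = 6, rank ∂_2 = 0 ⇒ b_1 = 9 − 6 − 0 = 3. So H_1 ≅ Z^3.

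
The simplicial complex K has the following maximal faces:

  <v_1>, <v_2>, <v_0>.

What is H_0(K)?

H_0 ≅ Z^3.

Fix the vertex order v_0 < v_1 < v_2 and write every simplex with vertices in increasing order. Then dim K = 0 and the simplices of K are:

  0-simplices (3): [v_0], [v_1], [v_2]

Hence C_0 ≅ Z^3.

Now H_k = ker ∂_k / im ∂_{k+1}, so:

  H_0: rank C_0 − rank ∂_1 = 3 − 0 = 3, and there is no ∂_1, so H_0 ≅ Z^3.

(K is a triangulation of a set of 3 points.)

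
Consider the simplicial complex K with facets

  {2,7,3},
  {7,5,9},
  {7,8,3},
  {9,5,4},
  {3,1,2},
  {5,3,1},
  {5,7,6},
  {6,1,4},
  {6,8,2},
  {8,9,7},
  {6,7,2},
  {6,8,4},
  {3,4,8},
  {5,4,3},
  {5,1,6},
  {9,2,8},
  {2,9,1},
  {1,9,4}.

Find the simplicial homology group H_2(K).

Fix the vertex order 1 < 2 < 3 < 4 < 5 < 6 < 7 < 8 < 9 and write every simplex with vertices in increasing order. Then dim K = 2 and the simplices of K are:

  0-simplices (9): [1], [2], [3], [4], [5], [6], [7], [8], [9]
  1-simplices (27): (27 of them)
  2-simplices (18): [1,2,3], [1,2,9], [1,3,5], [1,4,6], [1,4,9], [1,5,6], [2,3,7], [2,6,7], [2,6,8], [2,8,9], [3,4,5], [3,4,8], [3,7,8], [4,5,9], [4,6,8], [5,6,7], [5,7,9], [7,8,9]

so the chain groups are C_0 ≅ Z^9, C_1 ≅ Z^27, C_2 ≅ Z^18.

The boundary map ∂_1: C_1 → C_0 sends each edge [p,q] (with p < q) to q − p. For instance
  ∂[5,9] = [9] − [5].
The resulting 9×27 matrix has rank 8, and its Smith normal form has invariant factors (1,1,1,1,1,1,1,1).

∂_2: C_2 → C_1 sends each 2-simplex [p,q,r] to [q,r] − [p,r] + [p,q]. For instance
  ∂[7,8,9] = [8,9] − [7,9] + [7,8],
  ∂[2,3,7] = [3,7] − [2,7] + [2,3].
The 27×18 boundary matrix has rank 18 and Smith normal form diag(1,1,1,1,1,1,1,1,1,1,1,1,1,1,1,1,1,2).

From H_k ≅ ker(∂_k) / im(∂_{k+1}) we obtain:

  H_2: rank ker ∂_2 − rank ∂_3 = (18 − 18) − 0 = 0, and there is no ∂_3, so H_2 ≅ 0.

H_2 ≅ 0.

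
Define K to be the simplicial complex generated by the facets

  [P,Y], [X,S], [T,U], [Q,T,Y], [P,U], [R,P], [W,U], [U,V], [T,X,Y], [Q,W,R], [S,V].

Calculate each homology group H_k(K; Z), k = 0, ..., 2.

Take the total order P < Q < R < S < T < U < V < W < X < Y on the vertex set. Then K (dimension 2) consists of the simplices:

  0-simplices (10): P, Q, R, S, T, U, V, W, X, Y
  1-simplices (16): PR, PU, PY, QR, QT, QW, QY, RW, SV, SX, TU, TX, TY, UV, UW, XY
  2-simplices (3): QRW, QTY, TXY

so the chain groups are C_0 ≅ Z^10, C_1 ≅ Z^16, C_2 ≅ Z^3.

∂_1: C_1 → C_0 maps an edge to its endpoints' difference, ∂[p,q] = q − p. For instance
  ∂QW = W − Q.
This gives a 10×16 integer matrix of rank 9; reducing to Smith normal form yields diagonal entries (1,1,1,1,1,1,1,1,1).

The boundary map ∂_2: C_2 → C_1 sends each 2-simplex [p,q,r] to [q,r] − [p,r] + [p,q]. For instance
  ∂QRW = RW − QW + QR,
  ∂TXY = XY − TY + TX.
This gives a 16×3 integer matrix of rank 3; reducing to Smith normal form yields diagonal entries (1,1,1).

Computing H_k = (kernel of ∂_k) / (image of ∂_{k+1}):

  H_0: rank C_0 − rank ∂_1 = 10 − 9 = 1, and the invariant factors of ∂_1 are all 1, so H_0 = Z.
  H_1: rank ker ∂_1 − rank ∂_2 = (16 − 9) − 3 = 4, and the invariant factors of ∂_2 are all 1, so H_1 = Z^4.
  H_2: rank ker ∂_2 − rank ∂_3 = (3 − 3) − 0 = 0, and there is no ∂_3, so H_2 = 0.

H_0 = Z,  H_1 = Z^4,  H_2 = 0.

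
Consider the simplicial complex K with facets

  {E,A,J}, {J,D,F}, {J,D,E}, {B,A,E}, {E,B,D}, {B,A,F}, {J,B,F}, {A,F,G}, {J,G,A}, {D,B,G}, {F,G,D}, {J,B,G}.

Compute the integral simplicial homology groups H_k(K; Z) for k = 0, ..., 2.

Take the total order A < B < D < E < F < G < J on the vertex set. Then K (dimension 2) consists of the simplices:

  0-simplices (7): A, B, D, E, F, G, J
  1-simplices (18): AB, AE, AF, AG, AJ, BD, BE, BF, BG, BJ, DE, DF, DG, DJ, EJ, FG, FJ, GJ
  2-simplices (12): ABE, ABF, AEJ, AFG, AGJ, BDE, BDG, BFJ, BGJ, DEJ, DFG, DFJ

giving chain groups C_0 ≅ Z^7, C_1 ≅ Z^18, C_2 ≅ Z^12.

∂_1: C_1 → C_0 maps an edge to its endpoints' difference, ∂[p,q] = q − p.
This gives a 7×18 integer matrix of rank 6; reducing to Smith normal form yields diagonal entries (1,1,1,1,1,1).

Boundary ∂_2: C_2 → C_1 maps a triangle to the signed sum of its edges. For instance
  ∂DFG = FG − DG + DF,
  ∂DEJ = EJ − DJ + DE.
The 18×12 boundary matrix has rank 12 and Smith normal form diag(1,1,1,1,1,1,1,1,1,1,1,2).

Computing H_k = (kernel of ∂_k) / (image of ∂_{k+1}):

  H_0: rank C_0 − rank ∂_1 = 7 − 6 = 1, and the invariant factors of ∂_1 are all 1, so H_0 ≅ Z.
  H_1: rank ker ∂_1 − rank ∂_2 = (18 − 6) − 12 = 0, and ∂_2 has invariant factor 2 > 1, so H_1 ≅ Z/2.
  H_2: rank ker ∂_2 − rank ∂_3 = (12 − 12) − 0 = 0, and there is no ∂_3, so H_2 ≅ 0.

As a check, the Euler characteristic is 7 − 18 + 12 = 1, which agrees with 1 − 0 + 0 = 1.
(K is a triangulation of the real projective plane RP^2.)

H_0 ≅ Z,  H_1 ≅ Z/2,  H_2 = 0.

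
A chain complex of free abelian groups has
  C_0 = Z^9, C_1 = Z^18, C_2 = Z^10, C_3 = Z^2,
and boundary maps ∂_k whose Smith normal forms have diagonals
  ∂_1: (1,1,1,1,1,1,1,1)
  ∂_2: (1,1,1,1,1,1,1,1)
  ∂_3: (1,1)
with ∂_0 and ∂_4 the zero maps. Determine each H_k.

H_0 ≅ Z,  H_1 ≅ Z^2,  H_2 = 0,  H_3 = 0.

H_0: b_0 = 9 − 0 − 8 = 1; torsion from ∂_1 factors > 1: none. So H_0 ≅ Z.
H_1: b_1 = 18 − 8 − 8 = 2; torsion from ∂_2 factors > 1: none. So H_1 ≅ Z^2.
H_2: b_2 = 10 − 8 − 2 = 0; torsion from ∂_3 factors > 1: none. So H_2 ≅ 0.
H_3: b_3 = 2 − 2 − 0 = 0; torsion from ∂_4 factors > 1: none. So H_3 ≅ 0.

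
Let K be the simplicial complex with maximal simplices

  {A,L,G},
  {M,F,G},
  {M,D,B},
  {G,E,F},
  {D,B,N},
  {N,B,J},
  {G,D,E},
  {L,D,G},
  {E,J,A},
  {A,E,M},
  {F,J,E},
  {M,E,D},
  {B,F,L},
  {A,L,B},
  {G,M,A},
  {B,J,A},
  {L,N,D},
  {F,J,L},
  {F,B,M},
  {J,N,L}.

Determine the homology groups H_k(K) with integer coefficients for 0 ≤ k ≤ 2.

Take the total order A < B < D < E < F < G < J < L < M < N on the vertex set. Then K (dimension 2) consists of the simplices:

  0-simplices (10): A, B, D, E, F, G, J, L, M, N
  1-simplices (30): AB, AE, AG, AJ, AL, AM, BD, BF, BJ, BL, BM, BN, DE, DG, DL, DM, DN, EF, EG, EJ, EM, FG, FJ, FL, FM, GL, GM, JL, JN, LN
  2-simplices (20): ABJ, ABL, AEJ, AEM, AGL, AGM, BDM, BDN, BFL, BFM, BJN, DEG, DEM, DGL, DLN, EFG, EFJ, FGM, FJL, JLN

so the chain groups are C_0 ≅ Z^10, C_1 ≅ Z^30, C_2 ≅ Z^20.

The boundary map ∂_1: C_1 → C_0 is given by ∂[p,q] = [q] − [p]. For instance
  ∂EG = G − E.
This gives a 10×30 integer matrix of rank 9; reducing to Smith normal form yields diagonal entries (1,1,1,1,1,1,1,1,1).

The boundary map ∂_2: C_2 → C_1 maps a triangle to the signed sum of its edges. For instance
  ∂ABL = BL − AL + AB,
  ∂BFM = FM − BM + BF.
The 30×20 boundary matrix has rank 20 and Smith normal form diag(1,1,1,1,1,1,1,1,1,1,1,1,1,1,1,1,1,1,1,2).

Computing H_k = (kernel of ∂_k) / (image of ∂_{k+1}):

  H_0: rank C_0 − rank ∂_1 = 10 − 9 = 1, and the invariant factors of ∂_1 are all 1, so H_0 = Z.
  H_1: rank ker ∂_1 − rank ∂_2 = (30 − 9) − 20 = 1, and ∂_2 has invariant factor 2 > 1, so H_1 = Z ⊕ Z/2.
  H_2: rank ker ∂_2 − rank ∂_3 = (20 − 20) − 0 = 0, and there is no ∂_3, so H_2 = 0.

As a check, the Euler characteristic is 10 − 30 + 20 = 0, which agrees with 1 − 1 + 0 = 0.

H_0 = Z,  H_1 = Z ⊕ Z/2,  H_2 = 0.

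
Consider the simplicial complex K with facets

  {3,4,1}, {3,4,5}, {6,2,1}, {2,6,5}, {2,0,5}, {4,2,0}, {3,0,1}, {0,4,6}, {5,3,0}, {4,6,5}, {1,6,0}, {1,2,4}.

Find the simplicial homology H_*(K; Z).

H_0 ≅ Z,  H_1 ≅ Z/2,  H_2 = 0.

We work with the vertex ordering 0 < 1 < 2 < 3 < 4 < 5 < 6. The simplices of K, each written with vertices in increasing order, are:

  0-simplices (7): [0], [1], [2], [3], [4], [5], [6]
  1-simplices (18): [0,1], [0,2], [0,3], [0,4], [0,5], [0,6], [1,2], [1,3], [1,4], [1,6], [2,4], [2,5], [2,6], [3,4], [3,5], [4,5], [4,6], [5,6]
  2-simplices (12): [0,1,3], [0,1,6], [0,2,4], [0,2,5], [0,3,5], [0,4,6], [1,2,4], [1,2,6], [1,3,4], [2,5,6], [3,4,5], [4,5,6]

giving chain groups C_0 ≅ Z^7, C_1 ≅ Z^18, C_2 ≅ Z^12.

Boundary ∂_1: C_1 → C_0 sends each edge [p,q] (with p < q) to q − p.
As a 7×18 matrix over Z this has rank 6, with invariant factors (1,1,1,1,1,1).

∂_2: C_2 → C_1 sends each 2-simplex [p,q,r] to [q,r] − [p,r] + [p,q]. For instance
  ∂[0,4,6] = [4,6] − [0,6] + [0,4],
  ∂[1,2,6] = [2,6] − [1,6] + [1,2].
The 18×12 boundary matrix has rank 12 and Smith normal form diag(1,1,1,1,1,1,1,1,1,1,1,2).

Now H_k = ker ∂_k / im ∂_{k+1}, so:

  H_0: rank C_0 − rank ∂_1 = 7 − 6 = 1, and the invariant factors of ∂_1 are all 1, so H_0 = Z.
  H_1: rank ker ∂_1 − rank ∂_2 = (18 − 6) − 12 = 0, and ∂_2 has invariant factor 2 > 1, so H_1 = Z/2.
  H_2: rank ker ∂_2 − rank ∂_3 = (12 − 12) − 0 = 0, and there is no ∂_3, so H_2 = 0.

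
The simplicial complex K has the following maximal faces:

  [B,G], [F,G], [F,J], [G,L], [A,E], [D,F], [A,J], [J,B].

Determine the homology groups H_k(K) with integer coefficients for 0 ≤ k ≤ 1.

H_0 = Z,  H_1 = Z.

Fix the vertex order A < B < D < E < F < G < J < L and write every simplex with vertices in increasing order. Then dim K = 1 and the simplices of K are:

  0-simplices (8): A, B, D, E, F, G, J, L
  1-simplices (8): AE, AJ, BG, BJ, DF, FG, FJ, GL

giving chain groups C_0 ≅ Z^8, C_1 ≅ Z^8.

∂_1: C_1 → C_0 is given by ∂[p,q] = [q] − [p].
As a 8×8 matrix over Z this has rank 7, with invariant factors (1,1,1,1,1,1,1).

Reading off H_k = ker ∂_k / im ∂_{k+1}:

  H_0: rank C_0 − rank ∂_1 = 8 − 7 = 1, and the invariant factors of ∂_1 are all 1, so H_0 ≅ Z.
  H_1: rank ker ∂_1 − rank ∂_2 = (8 − 7) − 0 = 1, and there is no ∂_2, so H_1 ≅ Z.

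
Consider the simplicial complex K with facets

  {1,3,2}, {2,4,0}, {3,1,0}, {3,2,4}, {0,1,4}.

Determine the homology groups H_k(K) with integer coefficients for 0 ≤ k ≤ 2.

H_0 = Z,  H_1 = Z,  H_2 = 0.

Take the total order 0 < 1 < 2 < 3 < 4 on the vertex set. Then K (dimension 2) consists of the simplices:

  0-simplices (5): [0], [1], [2], [3], [4]
  1-simplices (10): [0,1], [0,2], [0,3], [0,4], [1,2], [1,3], [1,4], [2,3], [2,4], [3,4]
  2-simplices (5): [0,1,3], [0,1,4], [0,2,4], [1,2,3], [2,3,4]

so the chain groups are C_0 ≅ Z^5, C_1 ≅ Z^10, C_2 ≅ Z^5.

∂_1: C_1 → C_0 maps an edge to its endpoints' difference, ∂[p,q] = q − p. For instance
  ∂[1,4] = [4] − [1].
The resulting 5×10 matrix has rank 4, and its Smith normal form has invariant factors (1,1,1,1).

Boundary ∂_2: C_2 → C_1 maps a triangle to the signed sum of its edges. For instance
  ∂[0,1,3] = [1,3] − [0,3] + [0,1],
  ∂[0,2,4] = [2,4] − [0,4] + [0,2].
As a 10×5 matrix over Z this has rank 5, with invariant factors (1,1,1,1,1).

Now H_k = ker ∂_k / im ∂_{k+1}, so:

  H_0: rank C_0 − rank ∂_1 = 5 − 4 = 1, and the invariant factors of ∂_1 are all 1, so H_0 = Z.
  H_1: rank ker ∂_1 − rank ∂_2 = (10 − 4) − 5 = 1, and the invariant factors of ∂_2 are all 1, so H_1 = Z.
  H_2: rank ker ∂_2 − rank ∂_3 = (5 − 5) − 0 = 0, and there is no ∂_3, so H_2 = 0.

(K is a triangulation of the Möbius band.)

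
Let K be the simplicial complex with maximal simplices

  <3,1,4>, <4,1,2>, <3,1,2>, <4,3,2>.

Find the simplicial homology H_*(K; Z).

K has 4 vertices, 6 edges, 4 triangles.
rank ∂_0 = 0, rank ∂_1 = 3 ⇒ b_0 = 4 − 0 − 3 = 1; all invariant factors of ∂_1 are 1 so no torsion. So H_0 ≅ Z.
rank ∂_1 = 3, rank ∂_2 = 3 ⇒ b_1 = 6 − 3 − 3 = 0; all invariant factors of ∂_2 are 1 so no torsion. So H_1 ≅ 0.
rank ∂_2 = 3, rank ∂_3 = 0 ⇒ b_2 = 4 − 3 − 0 = 1. So H_2 ≅ Z.

H_0 = Z,  H_1 = 0,  H_2 = Z.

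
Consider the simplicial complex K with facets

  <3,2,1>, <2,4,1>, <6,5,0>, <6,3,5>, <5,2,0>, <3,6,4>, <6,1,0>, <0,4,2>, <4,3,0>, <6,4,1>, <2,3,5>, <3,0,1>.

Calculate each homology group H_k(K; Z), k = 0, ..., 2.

H_0 = Z,  H_1 = Z/2,  H_2 = 0.

Fix the vertex order 0 < 1 < 2 < 3 < 4 < 5 < 6 and write every simplex with vertices in increasing order. Then dim K = 2 and the simplices of K are:

  0-simplices (7): [0], [1], [2], [3], [4], [5], [6]
  1-simplices (18): [0,1], [0,2], [0,3], [0,4], [0,5], [0,6], [1,2], [1,3], [1,4], [1,6], [2,3], [2,4], [2,5], [3,4], [3,5], [3,6], [4,6], [5,6]
  2-simplices (12): [0,1,3], [0,1,6], [0,2,4], [0,2,5], [0,3,4], [0,5,6], [1,2,3], [1,2,4], [1,4,6], [2,3,5], [3,4,6], [3,5,6]

so the chain groups are C_0 ≅ Z^7, C_1 ≅ Z^18, C_2 ≅ Z^12.

The boundary map ∂_1: C_1 → C_0 is given by ∂[p,q] = [q] − [p]. For instance
  ∂[2,4] = [4] − [2].
This gives a 7×18 integer matrix of rank 6; reducing to Smith normal form yields diagonal entries (1,1,1,1,1,1).

∂_2: C_2 → C_1 acts by ∂[p,q,r] = [q,r] − [p,r] + [p,q]. For instance
  ∂[0,1,3] = [1,3] − [0,3] + [0,1],
  ∂[0,5,6] = [5,6] − [0,6] + [0,5].
As a 18×12 matrix over Z this has rank 12, with invariant factors (1,1,1,1,1,1,1,1,1,1,1,2).

Computing H_k = (kernel of ∂_k) / (image of ∂_{k+1}):

  H_0: rank C_0 − rank ∂_1 = 7 − 6 = 1, and the invariant factors of ∂_1 are all 1, so H_0 ≅ Z.
  H_1: rank ker ∂_1 − rank ∂_2 = (18 − 6) − 12 = 0, and ∂_2 has invariant factor 2 > 1, so H_1 ≅ Z/2.
  H_2: rank ker ∂_2 − rank ∂_3 = (12 − 12) − 0 = 0, and there is no ∂_3, so H_2 ≅ 0.

As a check, the Euler characteristic is 7 − 18 + 12 = 1, which agrees with 1 − 0 + 0 = 1.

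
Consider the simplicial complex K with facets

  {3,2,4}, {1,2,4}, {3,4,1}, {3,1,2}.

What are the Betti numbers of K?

b_0 = 1, b_1 = 0, b_2 = 1.

Fix the vertex order 1 < 2 < 3 < 4 and write every simplex with vertices in increasing order. Then dim K = 2 and the simplices of K are:

  0-simplices (4): [1], [2], [3], [4]
  1-simplices (6): [1,2], [1,3], [1,4], [2,3], [2,4], [3,4]
  2-simplices (4): [1,2,3], [1,2,4], [1,3,4], [2,3,4]

Hence C_0 ≅ Z^4, C_1 ≅ Z^6, C_2 ≅ Z^4.

∂_1: C_1 → C_0 is given by ∂[p,q] = [q] − [p]. For instance
  ∂[2,3] = [3] − [2].
The 4×6 boundary matrix has rank 3 and Smith normal form diag(1,1,1).

∂_2: C_2 → C_1 sends each 2-simplex [p,q,r] to [q,r] − [p,r] + [p,q]. For instance
  ∂[2,3,4] = [3,4] − [2,4] + [2,3],
  ∂[1,2,4] = [2,4] − [1,4] + [1,2].
The resulting 6×4 matrix has rank 3, and its Smith normal form has invariant factors (1,1,1).

Now H_k = ker ∂_k / im ∂_{k+1}, so:

  H_0: rank C_0 − rank ∂_1 = 4 − 3 = 1, and the invariant factors of ∂_1 are all 1, so H_0 ≅ Z.
  H_1: rank ker ∂_1 − rank ∂_2 = (6 − 3) − 3 = 0, and the invariant factors of ∂_2 are all 1, so H_1 ≅ 0.
  H_2: rank ker ∂_2 − rank ∂_3 = (4 − 3) − 0 = 1, and there is no ∂_3, so H_2 ≅ Z.

As a check, the Euler characteristic is 4 − 6 + 4 = 2, which agrees with 1 − 0 + 1 = 2.
(K is a triangulation of the 2-sphere S^2.)

Hence the Betti numbers are b_0 = 1, b_1 = 0, b_2 = 1.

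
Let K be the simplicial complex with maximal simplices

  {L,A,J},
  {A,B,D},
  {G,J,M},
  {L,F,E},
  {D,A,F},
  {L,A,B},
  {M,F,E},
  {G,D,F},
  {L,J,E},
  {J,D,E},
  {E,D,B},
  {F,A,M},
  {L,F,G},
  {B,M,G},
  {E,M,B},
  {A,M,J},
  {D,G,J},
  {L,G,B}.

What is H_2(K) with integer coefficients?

H_2 ≅ Z.

We work with the vertex ordering A < B < D < E < F < G < J < L < M. The simplices of K, each written with vertices in increasing order, are:

  0-simplices (9): A, B, D, E, F, G, J, L, M
  1-simplices (27): AB, AD, AF, AJ, AL, AM, BD, BE, BG, BL, BM, DE, DF, DG, DJ, EF, EJ, EL, EM, FG, FL, FM, GJ, GL, GM, JL, JM
  2-simplices (18): ABD, ABL, ADF, AFM, AJL, AJM, BDE, BEM, BGL, BGM, DEJ, DFG, DGJ, EFL, EFM, EJL, FGL, GJM

Hence C_0 ≅ Z^9, C_1 ≅ Z^27, C_2 ≅ Z^18.

Boundary ∂_1: C_1 → C_0 is given by ∂[p,q] = [q] − [p].
As a 9×27 matrix over Z this has rank 8, with invariant factors (1,1,1,1,1,1,1,1).

The boundary map ∂_2: C_2 → C_1 acts by ∂[p,q,r] = [q,r] − [p,r] + [p,q]. For instance
  ∂EFM = FM − EM + EF,
  ∂FGL = GL − FL + FG.
The resulting 27×18 matrix has rank 17, and its Smith normal form has invariant factors (1,1,1,1,1,1,1,1,1,1,1,1,1,1,1,1,1).

From H_k ≅ ker(∂_k) / im(∂_{k+1}) we obtain:

  H_2: rank ker ∂_2 − rank ∂_3 = (18 − 17) − 0 = 1, and there is no ∂_3, so H_2 ≅ Z.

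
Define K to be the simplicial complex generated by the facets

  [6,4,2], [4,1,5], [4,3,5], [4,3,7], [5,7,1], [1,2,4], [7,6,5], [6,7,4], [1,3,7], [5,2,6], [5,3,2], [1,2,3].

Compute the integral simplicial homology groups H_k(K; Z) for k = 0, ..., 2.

H_0 ≅ Z,  H_1 ≅ Z/2,  H_2 = 0.

We work with the vertex ordering 1 < 2 < 3 < 4 < 5 < 6 < 7. The simplices of K, each written with vertices in increasing order, are:

  0-simplices (7): [1], [2], [3], [4], [5], [6], [7]
  1-simplices (18): [1,2], [1,3], [1,4], [1,5], [1,7], [2,3], [2,4], [2,5], [2,6], [3,4], [3,5], [3,7], [4,5], [4,6], [4,7], [5,6], [5,7], [6,7]
  2-simplices (12): [1,2,3], [1,2,4], [1,3,7], [1,4,5], [1,5,7], [2,3,5], [2,4,6], [2,5,6], [3,4,5], [3,4,7], [4,6,7], [5,6,7]

so the chain groups are C_0 ≅ Z^7, C_1 ≅ Z^18, C_2 ≅ Z^12.

Boundary ∂_1: C_1 → C_0 is given by ∂[p,q] = [q] − [p]. For instance
  ∂[1,3] = [3] − [1].
As a 7×18 matrix over Z this has rank 6, with invariant factors (1,1,1,1,1,1).

The boundary map ∂_2: C_2 → C_1 acts by ∂[p,q,r] = [q,r] − [p,r] + [p,q]. For instance
  ∂[1,5,7] = [5,7] − [1,7] + [1,5],
  ∂[4,6,7] = [6,7] − [4,7] + [4,6].
As a 18×12 matrix over Z this has rank 12, with invariant factors (1,1,1,1,1,1,1,1,1,1,1,2).

Computing H_k = (kernel of ∂_k) / (image of ∂_{k+1}):

  H_0: rank C_0 − rank ∂_1 = 7 − 6 = 1, and the invariant factors of ∂_1 are all 1, so H_0 ≅ Z.
  H_1: rank ker ∂_1 − rank ∂_2 = (18 − 6) − 12 = 0, and ∂_2 has invariant factor 2 > 1, so H_1 ≅ Z/2.
  H_2: rank ker ∂_2 − rank ∂_3 = (12 − 12) − 0 = 0, and there is no ∂_3, so H_2 ≅ 0.

(K is a triangulation of the real projective plane RP^2.)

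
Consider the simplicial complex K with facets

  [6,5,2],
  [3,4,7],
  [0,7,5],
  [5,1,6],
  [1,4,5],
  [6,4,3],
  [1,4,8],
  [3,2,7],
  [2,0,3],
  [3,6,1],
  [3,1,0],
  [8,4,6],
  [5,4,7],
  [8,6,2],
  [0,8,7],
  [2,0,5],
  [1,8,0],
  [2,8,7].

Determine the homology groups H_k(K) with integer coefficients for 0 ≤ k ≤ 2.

Fix the vertex order 0 < 1 < 2 < 3 < 4 < 5 < 6 < 7 < 8 and write every simplex with vertices in increasing order. Then dim K = 2 and the simplices of K are:

  0-simplices (9): [0], [1], [2], [3], [4], [5], [6], [7], [8]
  1-simplices (27): (27 of them)
  2-simplices (18): [0,1,3], [0,1,8], [0,2,3], [0,2,5], [0,5,7], [0,7,8], [1,3,6], [1,4,5], [1,4,8], [1,5,6], [2,3,7], [2,5,6], [2,6,8], [2,7,8], [3,4,6], [3,4,7], [4,5,7], [4,6,8]

so the chain groups are C_0 ≅ Z^9, C_1 ≅ Z^27, C_2 ≅ Z^18.

∂_1: C_1 → C_0 sends each edge [p,q] (with p < q) to q − p. For instance
  ∂[0,3] = [3] − [0].
As a 9×27 matrix over Z this has rank 8, with invariant factors (1,1,1,1,1,1,1,1).

∂_2: C_2 → C_1 sends each 2-simplex [p,q,r] to [q,r] − [p,r] + [p,q]. For instance
  ∂[1,5,6] = [5,6] − [1,6] + [1,5],
  ∂[3,4,7] = [4,7] − [3,7] + [3,4].
As a 27×18 matrix over Z this has rank 18, with invariant factors (1,1,1,1,1,1,1,1,1,1,1,1,1,1,1,1,1,2).

Computing H_k = (kernel of ∂_k) / (image of ∂_{k+1}):

  H_0: rank C_0 − rank ∂_1 = 9 − 8 = 1, and the invariant factors of ∂_1 are all 1, so H_0 ≅ Z.
  H_1: rank ker ∂_1 − rank ∂_2 = (27 − 8) − 18 = 1, and ∂_2 has invariant factor 2 > 1, so H_1 ≅ Z ⊕ Z/2.
  H_2: rank ker ∂_2 − rank ∂_3 = (18 − 18) − 0 = 0, and there is no ∂_3, so H_2 ≅ 0.

(K is a triangulation of the Klein bottle.)

H_0 ≅ Z,  H_1 ≅ Z ⊕ Z/2,  H_2 = 0.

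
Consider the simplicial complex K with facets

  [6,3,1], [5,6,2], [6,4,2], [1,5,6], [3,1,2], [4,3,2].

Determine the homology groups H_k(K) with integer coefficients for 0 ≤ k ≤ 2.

H_0 ≅ Z,  H_1 ≅ Z,  H_2 = 0.

K has 6 vertices, 12 edges, 6 triangles.
rank ∂_0 = 0, rank ∂_1 = 5 ⇒ b_0 = 6 − 0 − 5 = 1; all invariant factors of ∂_1 are 1 so no torsion. So H_0 ≅ Z.
rank ∂_1 = 5, rank ∂_2 = 6 ⇒ b_1 = 12 − 5 − 6 = 1; all invariant factors of ∂_2 are 1 so no torsion. So H_1 ≅ Z.
rank ∂_2 = 6, rank ∂_3 = 0 ⇒ b_2 = 6 − 6 − 0 = 0. So H_2 ≅ 0.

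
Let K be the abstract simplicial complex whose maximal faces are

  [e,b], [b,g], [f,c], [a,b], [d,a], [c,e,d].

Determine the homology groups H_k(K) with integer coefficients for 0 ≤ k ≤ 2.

Fix the vertex order a < b < c < d < e < f < g and write every simplex with vertices in increasing order. Then dim K = 2 and the simplices of K are:

  0-simplices (7): a, b, c, d, e, f, g
  1-simplices (8): ab, ad, be, bg, cd, ce, cf, de
  2-simplices (1): cde

so the chain groups are C_0 ≅ Z^7, C_1 ≅ Z^8, C_2 ≅ Z^1.

∂_1: C_1 → C_0 is given by ∂[p,q] = [q] − [p]. For instance
  ∂cf = f − c.
The 7×8 boundary matrix has rank 6 and Smith normal form diag(1,1,1,1,1,1).

The boundary map ∂_2: C_2 → C_1 maps a triangle to the signed sum of its edges. For instance
  ∂cde = de − ce + cd.
As a 8×1 matrix over Z this has rank 1, with invariant factors (1).

Reading off H_k = ker ∂_k / im ∂_{k+1}:

  H_0: rank C_0 − rank ∂_1 = 7 − 6 = 1, and the invariant factors of ∂_1 are all 1, so H_0 = Z.
  H_1: rank ker ∂_1 − rank ∂_2 = (8 − 6) − 1 = 1, and the invariant factors of ∂_2 are all 1, so H_1 = Z.
  H_2: rank ker ∂_2 − rank ∂_3 = (1 − 1) − 0 = 0, and there is no ∂_3, so H_2 = 0.

H_0 = Z,  H_1 = Z,  H_2 = 0.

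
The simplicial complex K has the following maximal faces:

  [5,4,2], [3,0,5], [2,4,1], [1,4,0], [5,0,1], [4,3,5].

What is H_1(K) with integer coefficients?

Order the vertices as 0 < 1 < 2 < 3 < 4 < 5. Listing each simplex with vertices in this order, K has dimension 2 with simplices:

  0-simplices (6): [0], [1], [2], [3], [4], [5]
  1-simplices (12): [0,1], [0,3], [0,4], [0,5], [1,2], [1,4], [1,5], [2,4], [2,5], [3,4], [3,5], [4,5]
  2-simplices (6): [0,1,4], [0,1,5], [0,3,5], [1,2,4], [2,4,5], [3,4,5]

Hence C_0 ≅ Z^6, C_1 ≅ Z^12, C_2 ≅ Z^6.

The boundary map ∂_1: C_1 → C_0 sends each edge [p,q] (with p < q) to q − p. For instance
  ∂[3,4] = [4] − [3].
The 6×12 boundary matrix has rank 5 and Smith normal form diag(1,1,1,1,1).

Boundary ∂_2: C_2 → C_1 maps a triangle to the signed sum of its edges. For instance
  ∂[0,1,5] = [1,5] − [0,5] + [0,1],
  ∂[3,4,5] = [4,5] − [3,5] + [3,4].
As a 12×6 matrix over Z this has rank 6, with invariant factors (1,1,1,1,1,1).

Reading off H_k = ker ∂_k / im ∂_{k+1}:

  H_1: rank ker ∂_1 − rank ∂_2 = (12 − 5) − 6 = 1, and the invariant factors of ∂_2 are all 1, so H_1 ≅ Z.

H_1 = Z.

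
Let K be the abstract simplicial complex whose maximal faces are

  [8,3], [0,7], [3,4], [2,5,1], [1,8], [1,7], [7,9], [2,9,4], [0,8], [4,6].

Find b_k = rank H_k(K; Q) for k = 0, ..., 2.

Take the total order 0 < 1 < 2 < 3 < 4 < 5 < 6 < 7 < 8 < 9 on the vertex set. Then K (dimension 2) consists of the simplices:

  0-simplices (10): [0], [1], [2], [3], [4], [5], [6], [7], [8], [9]
  1-simplices (14): [0,7], [0,8], [1,2], [1,5], [1,7], [1,8], [2,4], [2,5], [2,9], [3,4], [3,8], [4,6], [4,9], [7,9]
  2-simplices (2): [1,2,5], [2,4,9]

giving chain groups C_0 ≅ Z^10, C_1 ≅ Z^14, C_2 ≅ Z^2.

∂_1: C_1 → C_0 is given by ∂[p,q] = [q] − [p]. For instance
  ∂[7,9] = [9] − [7].
As a 10×14 matrix over Z this has rank 9, with invariant factors (1,1,1,1,1,1,1,1,1).

∂_2: C_2 → C_1 maps a triangle to the signed sum of its edges. For instance
  ∂[2,4,9] = [4,9] − [2,9] + [2,4],
  ∂[1,2,5] = [2,5] − [1,5] + [1,2].
As a 14×2 matrix over Z this has rank 2, with invariant factors (1,1).

Reading off H_k = ker ∂_k / im ∂_{k+1}:

  H_0: rank C_0 − rank ∂_1 = 10 − 9 = 1, and the invariant factors of ∂_1 are all 1, so H_0 ≅ Z.
  H_1: rank ker ∂_1 − rank ∂_2 = (14 − 9) − 2 = 3, and the invariant factors of ∂_2 are all 1, so H_1 ≅ Z^3.
  H_2: rank ker ∂_2 − rank ∂_3 = (2 − 2) − 0 = 0, and there is no ∂_3, so H_2 ≅ 0.

As a check, the Euler characteristic is 10 − 14 + 2 = -2, which agrees with 1 − 3 + 0 = -2.

Hence the Betti numbers are b_0 = 1, b_1 = 3, b_2 = 0.

b_0 = 1, b_1 = 3, b_2 = 0.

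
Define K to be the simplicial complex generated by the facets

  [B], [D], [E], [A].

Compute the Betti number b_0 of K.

Fix the vertex order A < B < D < E and write every simplex with vertices in increasing order. Then dim K = 0 and the simplices of K are:

  0-simplices (4): A, B, D, E

Hence C_0 ≅ Z^4.

From H_k ≅ ker(∂_k) / im(∂_{k+1}) we obtain:

  H_0: rank C_0 − rank ∂_1 = 4 − 0 = 4, and there is no ∂_1, so H_0 = Z^4.

(K is a triangulation of a set of 4 points.)

Hence the Betti numbers are b_0 = 4.

b_0 = 4.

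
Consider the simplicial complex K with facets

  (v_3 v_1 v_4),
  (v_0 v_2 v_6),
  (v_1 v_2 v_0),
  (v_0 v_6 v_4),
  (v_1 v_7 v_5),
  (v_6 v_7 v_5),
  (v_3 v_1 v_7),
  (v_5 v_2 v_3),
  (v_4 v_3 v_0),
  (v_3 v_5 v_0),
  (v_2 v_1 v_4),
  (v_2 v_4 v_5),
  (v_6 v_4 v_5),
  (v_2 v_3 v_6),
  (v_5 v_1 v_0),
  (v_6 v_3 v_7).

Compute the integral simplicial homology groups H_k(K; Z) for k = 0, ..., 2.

H_0 = Z,  H_1 = Z^2,  H_2 = Z.

We work with the vertex ordering v_0 < v_1 < v_2 < v_3 < v_4 < v_5 < v_6 < v_7. The simplices of K, each written with vertices in increasing order, are:

  0-simplices (8): [v_0], [v_1], [v_2], [v_3], [v_4], [v_5], [v_6], [v_7]
  1-simplices (24): (24 of them)
  2-simplices (16): (16 of them)

giving chain groups C_0 ≅ Z^8, C_1 ≅ Z^24, C_2 ≅ Z^16.

∂_1: C_1 → C_0 is given by ∂[p,q] = [q] − [p].
This gives a 8×24 integer matrix of rank 7; reducing to Smith normal form yields diagonal entries (1,1,1,1,1,1,1).

The boundary map ∂_2: C_2 → C_1 sends each 2-simplex [p,q,r] to [q,r] − [p,r] + [p,q]. For instance
  ∂[v_0,v_1,v_2] = [v_1,v_2] − [v_0,v_2] + [v_0,v_1],
  ∂[v_0,v_1,v_5] = [v_1,v_5] − [v_0,v_5] + [v_0,v_1].
The 24×16 boundary matrix has rank 15 and Smith normal form diag(1,1,1,1,1,1,1,1,1,1,1,1,1,1,1).

Now H_k = ker ∂_k / im ∂_{k+1}, so:

  H_0: rank C_0 − rank ∂_1 = 8 − 7 = 1, and the invariant factors of ∂_1 are all 1, so H_0 ≅ Z.
  H_1: rank ker ∂_1 − rank ∂_2 = (24 − 7) − 15 = 2, and the invariant factors of ∂_2 are all 1, so H_1 ≅ Z^2.
  H_2: rank ker ∂_2 − rank ∂_3 = (16 − 15) − 0 = 1, and there is no ∂_3, so H_2 ≅ Z.

(K is a triangulation of the torus T^2.)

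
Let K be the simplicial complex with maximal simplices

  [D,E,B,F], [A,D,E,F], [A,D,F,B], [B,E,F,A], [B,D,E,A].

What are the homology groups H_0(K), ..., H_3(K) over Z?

We work with the vertex ordering A < B < D < E < F. The simplices of K, each written with vertices in increasing order, are:

  0-simplices (5): A, B, D, E, F
  1-simplices (10): AB, AD, AE, AF, BD, BE, BF, DE, DF, EF
  2-simplices (10): ABD, ABE, ABF, ADE, ADF, AEF, BDE, BDF, BEF, DEF
  3-simplices (5): ABDE, ABDF, ABEF, ADEF, BDEF

Hence C_0 ≅ Z^5, C_1 ≅ Z^10, C_2 ≅ Z^10, C_3 ≅ Z^5.

Boundary ∂_1: C_1 → C_0 maps an edge to its endpoints' difference, ∂[p,q] = q − p. For instance
  ∂AD = D − A.
This gives a 5×10 integer matrix of rank 4; reducing to Smith normal form yields diagonal entries (1,1,1,1).

Boundary ∂_2: C_2 → C_1 maps a triangle to the signed sum of its edges. For instance
  ∂ABD = BD − AD + AB,
  ∂ADE = DE − AE + AD.
The resulting 10×10 matrix has rank 6, and its Smith normal form has invariant factors (1,1,1,1,1,1).

Boundary ∂_3: C_3 → C_2 sends each 3-simplex σ to the alternating sum Σ_i (−1)^i (σ with its i-th vertex removed). For instance
  ∂BDEF = DEF − BEF + BDF − BDE,
  ∂ABDE = BDE − ADE + ABE − ABD.
This gives a 10×5 integer matrix of rank 4; reducing to Smith normal form yields diagonal entries (1,1,1,1).

Now H_k = ker ∂_k / im ∂_{k+1}, so:

  H_0: rank C_0 − rank ∂_1 = 5 − 4 = 1, and the invariant factors of ∂_1 are all 1, so H_0 = Z.
  H_1: rank ker ∂_1 − rank ∂_2 = (10 − 4) − 6 = 0, and the invariant factors of ∂_2 are all 1, so H_1 = 0.
  H_2: rank ker ∂_2 − rank ∂_3 = (10 − 6) − 4 = 0, and the invariant factors of ∂_3 are all 1, so H_2 = 0.
  H_3: rank ker ∂_3 − rank ∂_4 = (5 − 4) − 0 = 1, and there is no ∂_4, so H_3 = Z.

H_0 = Z,  H_1 = 0,  H_2 = 0,  H_3 = Z.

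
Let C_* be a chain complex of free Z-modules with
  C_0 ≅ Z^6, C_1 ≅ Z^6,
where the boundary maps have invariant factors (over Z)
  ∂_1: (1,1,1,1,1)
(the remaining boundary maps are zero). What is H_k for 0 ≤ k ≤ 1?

H_0: b_0 = 6 − 0 − 5 = 1; torsion from ∂_1 factors > 1: none. So H_0 = Z.
H_1: b_1 = 6 − 5 − 0 = 1; torsion from ∂_2 factors > 1: none. So H_1 = Z.

H_0 = Z,  H_1 = Z.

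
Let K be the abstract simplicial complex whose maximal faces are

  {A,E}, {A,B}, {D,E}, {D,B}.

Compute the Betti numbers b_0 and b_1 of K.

K has 4 vertices, 4 edges.
rank ∂_0 = 0, rank ∂_1 = 3 ⇒ b_0 = 4 − 0 − 3 = 1; all invariant factors of ∂_1 are 1 so no torsion. So H_0 ≅ Z.
rank ∂_1 = 3, rank ∂_2 = 0 ⇒ b_1 = 4 − 3 − 0 = 1. So H_1 ≅ Z.

b_0 = 1, b_1 = 1.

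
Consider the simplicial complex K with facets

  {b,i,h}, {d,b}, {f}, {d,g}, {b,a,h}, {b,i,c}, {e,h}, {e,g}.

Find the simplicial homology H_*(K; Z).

H_0 ≅ Z^2,  H_1 ≅ Z,  H_2 = 0.

Take the total order a < b < c < d < e < f < g < h < i on the vertex set. Then K (dimension 2) consists of the simplices:

  0-simplices (9): a, b, c, d, e, f, g, h, i
  1-simplices (11): ab, ah, bc, bd, bh, bi, ci, dg, eg, eh, hi
  2-simplices (3): abh, bci, bhi

giving chain groups C_0 ≅ Z^9, C_1 ≅ Z^11, C_2 ≅ Z^3.

Boundary ∂_1: C_1 → C_0 is given by ∂[p,q] = [q] − [p].
The resulting 9×11 matrix has rank 7, and its Smith normal form has invariant factors (1,1,1,1,1,1,1).

Boundary ∂_2: C_2 → C_1 acts by ∂[p,q,r] = [q,r] − [p,r] + [p,q]. For instance
  ∂abh = bh − ah + ab,
  ∂bci = ci − bi + bc.
The resulting 11×3 matrix has rank 3, and its Smith normal form has invariant factors (1,1,1).

Reading off H_k = ker ∂_k / im ∂_{k+1}:

  H_0: rank C_0 − rank ∂_1 = 9 − 7 = 2, and the invariant factors of ∂_1 are all 1, so H_0 ≅ Z^2.
  H_1: rank ker ∂_1 − rank ∂_2 = (11 − 7) − 3 = 1, and the invariant factors of ∂_2 are all 1, so H_1 ≅ Z.
  H_2: rank ker ∂_2 − rank ∂_3 = (3 − 3) − 0 = 0, and there is no ∂_3, so H_2 ≅ 0.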